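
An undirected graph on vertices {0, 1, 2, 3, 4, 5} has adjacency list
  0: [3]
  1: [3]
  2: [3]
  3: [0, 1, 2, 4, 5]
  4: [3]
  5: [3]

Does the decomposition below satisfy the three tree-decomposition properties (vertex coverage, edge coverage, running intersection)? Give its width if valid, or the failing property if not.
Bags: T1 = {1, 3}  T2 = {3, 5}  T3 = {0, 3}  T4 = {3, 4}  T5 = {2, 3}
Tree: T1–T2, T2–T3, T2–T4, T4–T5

Yes; width 1.

Checking the three conditions: (i) the bags cover all of {0, 1, 2, 3, 4, 5}; (ii) for each edge, some bag contains both endpoints; (iii) the bags containing any fixed vertex form a subtree. All hold, so the decomposition is valid with width 2 − 1 = 1.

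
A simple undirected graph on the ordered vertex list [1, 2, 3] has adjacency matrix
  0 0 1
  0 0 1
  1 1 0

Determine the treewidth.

A width-1 tree decomposition is:
Bags: B1 = {2, 3}  B2 = {1, 3}
Tree: B1–B2
The largest bag has 2 vertices, giving width 1; this decomposition certifies tw(G) ≤ 1. Any graph with an edge has treewidth ≥ 1, and G has the edge 3–2. Therefore the treewidth is 1.

1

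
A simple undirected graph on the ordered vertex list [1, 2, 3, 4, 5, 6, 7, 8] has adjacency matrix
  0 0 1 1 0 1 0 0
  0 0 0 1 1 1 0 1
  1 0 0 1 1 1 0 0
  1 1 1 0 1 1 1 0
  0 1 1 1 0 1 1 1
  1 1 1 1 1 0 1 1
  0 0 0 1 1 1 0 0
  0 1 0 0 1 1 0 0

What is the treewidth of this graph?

A width-3 tree decomposition is:
Bags: B1 = {3, 4, 5, 6}  B2 = {1, 3, 4, 6}  B3 = {4, 5, 6, 7}  B4 = {2, 4, 5, 6}  B5 = {2, 5, 6, 8}
Tree: B1–B2, B1–B3, B1–B4, B4–B5
The largest bag has 4 vertices, giving width 3; this decomposition certifies tw(G) ≤ 3. For the lower bound, the 4 vertices {2, 5, 6, 8} are pairwise adjacent, and any tree decomposition puts a clique entirely inside one bag — forcing width ≥ 3. The upper and lower bounds meet at 3, so that is the treewidth.

3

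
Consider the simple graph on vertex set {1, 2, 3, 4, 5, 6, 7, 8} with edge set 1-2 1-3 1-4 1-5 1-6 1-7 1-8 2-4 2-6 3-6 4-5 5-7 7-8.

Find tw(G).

2

A width-2 tree decomposition is:
Bags: B1 = {1, 2, 6}  B2 = {1, 2, 4}  B3 = {1, 3, 6}  B4 = {1, 4, 5}  B5 = {1, 5, 7}  B6 = {1, 7, 8}
Tree: B1–B2, B1–B3, B2–B4, B4–B5, B5–B6
Every bag has size at most 3, so the width is 3 − 1 = 2 and tw(G) ≤ 2. Conversely, {1, 2, 4} is a clique of size 3, and the vertices of any clique must share a bag in every tree decomposition; so some bag has ≥ 3 vertices and tw(G) ≥ 2. Combining the bounds, tw(G) = 2.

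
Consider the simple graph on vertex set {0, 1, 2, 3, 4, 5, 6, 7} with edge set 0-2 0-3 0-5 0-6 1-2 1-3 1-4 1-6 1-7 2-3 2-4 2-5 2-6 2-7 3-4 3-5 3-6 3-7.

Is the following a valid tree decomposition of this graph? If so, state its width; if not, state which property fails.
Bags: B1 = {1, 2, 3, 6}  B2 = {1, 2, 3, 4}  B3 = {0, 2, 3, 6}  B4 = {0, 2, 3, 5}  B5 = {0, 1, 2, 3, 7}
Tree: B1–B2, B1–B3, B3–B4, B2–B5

A tree decomposition must satisfy three properties: every vertex lies in some bag; for every edge, both endpoints lie together in some bag; and for every vertex, the bags containing it form a connected subtree. Here bags containing vertex 0 are not connected in the tree, so the decomposition is invalid.

No — bags containing vertex 0 are not connected in the tree.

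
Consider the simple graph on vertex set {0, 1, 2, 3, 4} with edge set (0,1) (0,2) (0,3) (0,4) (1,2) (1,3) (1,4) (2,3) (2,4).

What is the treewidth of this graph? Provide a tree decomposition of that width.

Each bag holds 4 vertices, so the decomposition has width 3, which upper-bounds the treewidth. On the other hand G contains the 4-clique {0, 1, 2, 3}. A clique must lie in a single bag of any decomposition, so no decomposition can have width below 3. Therefore the treewidth is 3.

Treewidth 3.
Bags: B1 = {0, 1, 2, 3}  B2 = {0, 1, 2, 4}
Tree: B1–B2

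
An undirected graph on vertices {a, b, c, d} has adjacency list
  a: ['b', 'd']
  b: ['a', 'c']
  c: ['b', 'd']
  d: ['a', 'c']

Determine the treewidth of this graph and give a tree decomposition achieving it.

The largest bag has 3 vertices, giving width 2; this decomposition certifies tw(G) ≤ 2. Since b–c–d–a–b is a cycle in G, G is not acyclic. Forests are exactly the graphs of treewidth ≤ 1, so tw(G) ≥ 2. Therefore the treewidth is 2.

Treewidth 2.
One such decomposition:
Bags: B1 = {b, c, d}  B2 = {a, b, d}
Tree: B1–B2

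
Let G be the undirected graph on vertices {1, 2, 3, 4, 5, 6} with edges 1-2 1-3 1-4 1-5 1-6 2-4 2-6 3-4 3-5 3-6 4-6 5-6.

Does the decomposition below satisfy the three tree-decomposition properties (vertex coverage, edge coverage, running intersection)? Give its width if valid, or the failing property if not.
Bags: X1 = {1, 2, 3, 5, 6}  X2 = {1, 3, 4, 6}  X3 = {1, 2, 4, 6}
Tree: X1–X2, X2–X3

No — bags containing vertex 2 are not connected in the tree.

A tree decomposition must satisfy three properties: every vertex lies in some bag; for every edge, both endpoints lie together in some bag; and for every vertex, the bags containing it form a connected subtree. Here bags containing vertex 2 are not connected in the tree, so the decomposition is invalid.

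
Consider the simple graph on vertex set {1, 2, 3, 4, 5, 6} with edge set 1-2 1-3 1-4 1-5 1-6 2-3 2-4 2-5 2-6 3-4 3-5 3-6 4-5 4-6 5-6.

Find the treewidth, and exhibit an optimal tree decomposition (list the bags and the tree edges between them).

Treewidth 5.
Bags: B1 = {1, 2, 3, 4, 5, 6}
Tree: (single bag)

With just one bag of size 6, the width is 6 − 1 = 5, so tw(G) ≤ 5. Conversely, {1, 2, 3, 4, 5, 6} is a clique of size 6, and the vertices of any clique must share a bag in every tree decomposition; so some bag has ≥ 6 vertices and tw(G) ≥ 5. The upper and lower bounds meet at 5, so that is the treewidth.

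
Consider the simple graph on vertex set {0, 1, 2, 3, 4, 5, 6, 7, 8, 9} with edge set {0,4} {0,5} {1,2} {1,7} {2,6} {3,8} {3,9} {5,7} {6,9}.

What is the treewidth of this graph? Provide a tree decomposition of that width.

Treewidth 1.
One such decomposition:
Bags: B1 = {3, 8}  B2 = {3, 9}  B3 = {6, 9}  B4 = {2, 6}  B5 = {1, 2}  B6 = {1, 7}  B7 = {5, 7}  B8 = {0, 5}  B9 = {0, 4}
Tree: B1–B2, B2–B3, B3–B4, B4–B5, B5–B6, B6–B7, B7–B8, B8–B9

Every bag has size at most 2, so the width is 2 − 1 = 1 and tw(G) ≤ 1. Any graph with an edge has treewidth ≥ 1, and G has the edge 8–3. Therefore the treewidth is 1.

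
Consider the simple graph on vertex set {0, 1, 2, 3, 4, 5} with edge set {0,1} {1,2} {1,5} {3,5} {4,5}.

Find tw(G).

1

A width-1 tree decomposition is:
Bags: B1 = {1, 2}  B2 = {0, 1}  B3 = {1, 5}  B4 = {4, 5}  B5 = {3, 5}
Tree: B1–B2, B2–B3, B3–B4, B4–B5
The largest bag has 2 vertices, giving width 1; this decomposition certifies tw(G) ≤ 1. Since G has at least one edge (e.g. 2–1), it is not an edgeless graph, so tw(G) ≥ 1. The upper and lower bounds meet at 1, so that is the treewidth.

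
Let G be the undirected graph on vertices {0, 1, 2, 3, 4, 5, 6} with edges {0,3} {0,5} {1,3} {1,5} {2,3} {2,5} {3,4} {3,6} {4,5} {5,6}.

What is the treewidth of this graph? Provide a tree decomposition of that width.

Every bag has size at most 3, so the width is 3 − 1 = 2 and tw(G) ≤ 2. For the lower bound, G contains the cycle 5–0–3–6–5, so G is not a forest; only forests have treewidth ≤ 1, hence tw(G) ≥ 2. Combining the bounds, tw(G) = 2.

Treewidth 2.
One optimal decomposition is:
Bags: B1 = {0, 3, 5}  B2 = {3, 5, 6}  B3 = {3, 4, 5}  B4 = {2, 3, 5}  B5 = {1, 3, 5}
Tree: B1–B2, B2–B3, B3–B4, B4–B5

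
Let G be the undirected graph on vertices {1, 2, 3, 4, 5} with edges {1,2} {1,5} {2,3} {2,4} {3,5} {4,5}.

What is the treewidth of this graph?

2

A width-2 tree decomposition is:
Bags: B1 = {2, 3, 5}  B2 = {1, 2, 5}  B3 = {2, 4, 5}
Tree: B1–B2, B2–B3
Every bag has size at most 3, so the width is 3 − 1 = 2 and tw(G) ≤ 2. Since 2–3–5–1–2 is a cycle in G, G is not acyclic. Forests are exactly the graphs of treewidth ≤ 1, so tw(G) ≥ 2. Combining the bounds, tw(G) = 2.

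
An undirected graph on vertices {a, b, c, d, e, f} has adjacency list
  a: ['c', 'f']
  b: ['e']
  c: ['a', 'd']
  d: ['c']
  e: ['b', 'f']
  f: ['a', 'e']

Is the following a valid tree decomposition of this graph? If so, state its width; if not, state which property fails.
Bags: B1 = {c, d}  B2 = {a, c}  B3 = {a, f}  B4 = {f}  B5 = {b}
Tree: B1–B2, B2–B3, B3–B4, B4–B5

No — vertex e appears in no bag.

A tree decomposition must satisfy three properties: every vertex lies in some bag; for every edge, both endpoints lie together in some bag; and for every vertex, the bags containing it form a connected subtree. Here vertex e appears in no bag, so the decomposition is invalid.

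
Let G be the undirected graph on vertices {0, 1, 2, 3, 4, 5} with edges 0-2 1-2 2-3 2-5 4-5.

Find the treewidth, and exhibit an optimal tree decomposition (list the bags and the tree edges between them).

Each bag holds 2 vertices, so the decomposition has width 1, which upper-bounds the treewidth. G has an edge, so its treewidth is at least 1. Therefore the treewidth is 1.

Treewidth 1.
One optimal decomposition is:
Bags: B1 = {0, 2}  B2 = {2, 5}  B3 = {1, 2}  B4 = {4, 5}  B5 = {2, 3}
Tree: B1–B2, B1–B3, B2–B4, B3–B5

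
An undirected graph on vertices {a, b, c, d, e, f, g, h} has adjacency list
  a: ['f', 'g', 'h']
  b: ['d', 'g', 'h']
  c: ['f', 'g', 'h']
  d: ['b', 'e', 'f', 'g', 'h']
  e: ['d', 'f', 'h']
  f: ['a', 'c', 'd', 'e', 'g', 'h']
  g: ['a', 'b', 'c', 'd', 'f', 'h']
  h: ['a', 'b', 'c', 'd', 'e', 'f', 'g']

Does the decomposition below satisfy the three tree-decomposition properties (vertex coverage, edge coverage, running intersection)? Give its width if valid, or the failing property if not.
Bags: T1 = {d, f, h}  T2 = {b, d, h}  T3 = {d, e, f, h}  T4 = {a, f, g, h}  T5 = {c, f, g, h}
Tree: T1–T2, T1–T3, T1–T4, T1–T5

A tree decomposition must satisfy three properties: every vertex lies in some bag; for every edge, both endpoints lie together in some bag; and for every vertex, the bags containing it form a connected subtree. Here edge (g,d) lies in no bag, so the decomposition is invalid.

No — edge (g,d) lies in no bag.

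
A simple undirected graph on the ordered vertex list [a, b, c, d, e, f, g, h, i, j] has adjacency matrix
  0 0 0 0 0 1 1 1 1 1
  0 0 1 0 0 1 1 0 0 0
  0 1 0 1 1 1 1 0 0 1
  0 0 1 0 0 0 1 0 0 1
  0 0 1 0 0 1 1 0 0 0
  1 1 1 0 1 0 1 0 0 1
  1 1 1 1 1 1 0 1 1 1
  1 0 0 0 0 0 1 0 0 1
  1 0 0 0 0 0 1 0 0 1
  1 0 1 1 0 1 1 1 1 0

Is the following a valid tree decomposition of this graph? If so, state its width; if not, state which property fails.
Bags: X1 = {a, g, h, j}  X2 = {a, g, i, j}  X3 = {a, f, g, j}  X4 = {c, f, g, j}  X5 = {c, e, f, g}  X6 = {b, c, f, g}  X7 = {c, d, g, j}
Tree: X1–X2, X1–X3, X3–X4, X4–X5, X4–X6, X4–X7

Checking the three conditions: (i) the bags cover all of {a, b, c, d, e, f, g, h, i, j}; (ii) for each edge, some bag contains both endpoints; (iii) the bags containing any fixed vertex form a subtree. All hold, so the decomposition is valid with width 4 − 1 = 3.

Yes; width 3.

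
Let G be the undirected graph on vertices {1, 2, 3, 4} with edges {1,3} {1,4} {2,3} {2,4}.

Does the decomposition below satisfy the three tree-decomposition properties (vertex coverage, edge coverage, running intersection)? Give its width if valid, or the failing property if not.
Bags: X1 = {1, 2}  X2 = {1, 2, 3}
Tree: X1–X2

A tree decomposition must satisfy three properties: every vertex lies in some bag; for every edge, both endpoints lie together in some bag; and for every vertex, the bags containing it form a connected subtree. Here vertex 4 appears in no bag, so the decomposition is invalid.

No — vertex 4 appears in no bag.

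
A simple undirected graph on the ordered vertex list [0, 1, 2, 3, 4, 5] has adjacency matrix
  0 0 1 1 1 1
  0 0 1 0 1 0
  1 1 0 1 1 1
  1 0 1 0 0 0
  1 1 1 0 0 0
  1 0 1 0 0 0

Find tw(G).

2

A width-2 tree decomposition is:
Bags: B1 = {1, 2, 4}  B2 = {0, 2, 4}  B3 = {0, 2, 5}  B4 = {0, 2, 3}
Tree: B1–B2, B2–B3, B2–B4
The largest bag has 3 vertices, giving width 2; this decomposition certifies tw(G) ≤ 2. Conversely, {0, 2, 3} is a clique of size 3, and the vertices of any clique must share a bag in every tree decomposition; so some bag has ≥ 3 vertices and tw(G) ≥ 2. Therefore the treewidth is 2.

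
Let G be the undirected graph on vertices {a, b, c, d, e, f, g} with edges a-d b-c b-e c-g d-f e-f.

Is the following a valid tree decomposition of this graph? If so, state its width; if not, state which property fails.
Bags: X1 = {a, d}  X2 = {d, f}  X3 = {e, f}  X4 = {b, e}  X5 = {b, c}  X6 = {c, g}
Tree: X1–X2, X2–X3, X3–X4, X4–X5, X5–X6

Vertex coverage: the bags together contain {a, b, c, d, e, f, g}, the full vertex set. Edge coverage: each edge of G has both endpoints in at least one bag. Running intersection: for every vertex, the bags containing it form a connected subtree. All three properties hold, so this is a valid tree decomposition of width max|bag| − 1 = 1, and hence tw(G) ≤ 1.

Yes; width 1.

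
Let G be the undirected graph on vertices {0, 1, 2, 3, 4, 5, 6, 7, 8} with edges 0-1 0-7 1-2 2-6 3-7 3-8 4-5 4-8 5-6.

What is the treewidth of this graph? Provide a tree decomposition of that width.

Each bag holds 3 vertices, so the decomposition has width 2, which upper-bounds the treewidth. For the lower bound, G contains the cycle 2–1–0–7–3–8–4–5–6–2, so G is not a forest; only forests have treewidth ≤ 1, hence tw(G) ≥ 2. The upper and lower bounds meet at 2, so that is the treewidth.

Treewidth 2.
One optimal decomposition is:
Bags: B1 = {0, 1, 2}  B2 = {0, 2, 7}  B3 = {2, 3, 7}  B4 = {2, 3, 8}  B5 = {2, 4, 8}  B6 = {2, 4, 5}  B7 = {2, 5, 6}
Tree: B1–B2, B2–B3, B3–B4, B4–B5, B5–B6, B6–B7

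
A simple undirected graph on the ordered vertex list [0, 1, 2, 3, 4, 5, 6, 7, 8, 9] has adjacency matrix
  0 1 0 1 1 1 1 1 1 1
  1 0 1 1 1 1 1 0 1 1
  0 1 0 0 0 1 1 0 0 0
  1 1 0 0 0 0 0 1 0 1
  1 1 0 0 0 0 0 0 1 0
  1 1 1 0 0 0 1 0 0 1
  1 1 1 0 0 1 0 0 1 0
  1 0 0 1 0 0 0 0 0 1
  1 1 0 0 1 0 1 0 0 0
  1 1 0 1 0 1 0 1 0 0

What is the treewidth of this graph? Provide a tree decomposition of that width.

Treewidth 3.
One optimal decomposition is:
Bags: B1 = {0, 1, 3, 9}  B2 = {0, 1, 5, 9}  B3 = {0, 3, 7, 9}  B4 = {0, 1, 5, 6}  B5 = {0, 1, 6, 8}  B6 = {0, 1, 4, 8}  B7 = {1, 2, 5, 6}
Tree: B1–B2, B1–B3, B2–B4, B4–B5, B5–B6, B4–B7

Each bag holds 4 vertices, so the decomposition has width 3, which upper-bounds the treewidth. Conversely, {0, 1, 4, 8} is a clique of size 4, and the vertices of any clique must share a bag in every tree decomposition; so some bag has ≥ 4 vertices and tw(G) ≥ 3. Hence tw(G) = 3 exactly.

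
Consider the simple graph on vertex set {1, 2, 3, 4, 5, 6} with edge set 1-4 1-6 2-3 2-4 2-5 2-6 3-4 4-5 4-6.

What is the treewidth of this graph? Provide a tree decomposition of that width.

Treewidth 2.
One such decomposition:
Bags: B1 = {1, 4, 6}  B2 = {2, 4, 6}  B3 = {2, 4, 5}  B4 = {2, 3, 4}
Tree: B1–B2, B2–B3, B3–B4

Every bag has size at most 3, so the width is 3 − 1 = 2 and tw(G) ≤ 2. On the other hand G contains the 3-clique {1, 4, 6}. A clique must lie in a single bag of any decomposition, so no decomposition can have width below 2. Combining the bounds, tw(G) = 2.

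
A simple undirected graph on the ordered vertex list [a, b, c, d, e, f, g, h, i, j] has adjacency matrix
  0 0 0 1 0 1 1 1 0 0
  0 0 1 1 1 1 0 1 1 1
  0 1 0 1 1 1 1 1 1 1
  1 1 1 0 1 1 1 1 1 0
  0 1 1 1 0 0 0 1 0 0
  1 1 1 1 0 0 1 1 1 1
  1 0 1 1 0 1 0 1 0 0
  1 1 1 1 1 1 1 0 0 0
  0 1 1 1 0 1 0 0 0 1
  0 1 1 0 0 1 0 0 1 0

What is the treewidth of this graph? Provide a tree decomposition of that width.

Treewidth 4.
Bags: B1 = {b, c, d, f, h}  B2 = {b, c, d, f, i}  B3 = {c, d, f, g, h}  B4 = {b, c, d, e, h}  B5 = {b, c, f, i, j}  B6 = {a, d, f, g, h}
Tree: B1–B2, B1–B3, B1–B4, B2–B5, B3–B6

Every bag has size at most 5, so the width is 5 − 1 = 4 and tw(G) ≤ 4. For the lower bound, the 5 vertices {b, c, d, e, h} are pairwise adjacent, and any tree decomposition puts a clique entirely inside one bag — forcing width ≥ 4. Combining the bounds, tw(G) = 4.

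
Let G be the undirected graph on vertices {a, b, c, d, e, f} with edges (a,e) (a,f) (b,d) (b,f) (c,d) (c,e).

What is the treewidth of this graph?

2

A width-2 tree decomposition is:
Bags: B1 = {b, d, f}  B2 = {c, d, f}  B3 = {c, e, f}  B4 = {a, e, f}
Tree: B1–B2, B2–B3, B3–B4
Each bag holds 3 vertices, so the decomposition has width 2, which upper-bounds the treewidth. The edges f–b–d–c–e–a–f form a cycle, so G is not a tree and its treewidth is at least 2. Combining the bounds, tw(G) = 2.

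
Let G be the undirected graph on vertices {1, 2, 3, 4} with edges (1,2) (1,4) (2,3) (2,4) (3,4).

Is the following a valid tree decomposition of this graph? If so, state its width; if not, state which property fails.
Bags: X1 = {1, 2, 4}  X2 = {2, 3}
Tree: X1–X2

A tree decomposition must satisfy three properties: every vertex lies in some bag; for every edge, both endpoints lie together in some bag; and for every vertex, the bags containing it form a connected subtree. Here edge (4,3) lies in no bag, so the decomposition is invalid.

No — edge (4,3) lies in no bag.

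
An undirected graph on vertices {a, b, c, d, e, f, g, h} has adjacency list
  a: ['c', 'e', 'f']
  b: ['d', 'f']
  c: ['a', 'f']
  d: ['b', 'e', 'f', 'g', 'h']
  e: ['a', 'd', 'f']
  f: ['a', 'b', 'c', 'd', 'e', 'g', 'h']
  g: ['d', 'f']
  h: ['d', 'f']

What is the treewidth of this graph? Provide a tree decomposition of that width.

The largest bag has 3 vertices, giving width 2; this decomposition certifies tw(G) ≤ 2. On the other hand G contains the 3-clique {d, f, g}. A clique must lie in a single bag of any decomposition, so no decomposition can have width below 2. Therefore the treewidth is 2.

Treewidth 2.
One optimal decomposition is:
Bags: B1 = {d, e, f}  B2 = {d, f, h}  B3 = {a, e, f}  B4 = {b, d, f}  B5 = {d, f, g}  B6 = {a, c, f}
Tree: B1–B2, B1–B3, B1–B4, B4–B5, B3–B6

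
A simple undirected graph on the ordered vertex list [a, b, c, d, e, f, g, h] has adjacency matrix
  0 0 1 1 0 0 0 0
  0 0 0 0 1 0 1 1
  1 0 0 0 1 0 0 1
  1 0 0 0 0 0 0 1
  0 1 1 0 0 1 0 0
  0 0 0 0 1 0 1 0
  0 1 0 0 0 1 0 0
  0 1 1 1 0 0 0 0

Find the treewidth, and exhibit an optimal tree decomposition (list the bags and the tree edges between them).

Every bag has size at most 3, so the width is 3 − 1 = 2 and tw(G) ≤ 2. Since d–a–c–h–d is a cycle in G, G is not acyclic. Forests are exactly the graphs of treewidth ≤ 1, so tw(G) ≥ 2. The upper and lower bounds meet at 2, so that is the treewidth.

Treewidth 2.
One optimal decomposition is:
Bags: B1 = {a, d, h}  B2 = {a, c, h}  B3 = {b, c, h}  B4 = {b, c, e}  B5 = {b, e, g}  B6 = {e, f, g}
Tree: B1–B2, B2–B3, B3–B4, B4–B5, B5–B6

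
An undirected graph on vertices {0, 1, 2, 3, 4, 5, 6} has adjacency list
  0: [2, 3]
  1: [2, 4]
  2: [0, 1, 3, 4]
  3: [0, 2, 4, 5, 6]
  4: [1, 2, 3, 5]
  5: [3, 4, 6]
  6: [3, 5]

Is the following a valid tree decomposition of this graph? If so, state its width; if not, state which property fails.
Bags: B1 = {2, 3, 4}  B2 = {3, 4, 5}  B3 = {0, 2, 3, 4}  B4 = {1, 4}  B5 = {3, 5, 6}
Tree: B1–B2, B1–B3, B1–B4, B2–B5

No — edge (2,1) lies in no bag.

A tree decomposition must satisfy three properties: every vertex lies in some bag; for every edge, both endpoints lie together in some bag; and for every vertex, the bags containing it form a connected subtree. Here edge (2,1) lies in no bag, so the decomposition is invalid.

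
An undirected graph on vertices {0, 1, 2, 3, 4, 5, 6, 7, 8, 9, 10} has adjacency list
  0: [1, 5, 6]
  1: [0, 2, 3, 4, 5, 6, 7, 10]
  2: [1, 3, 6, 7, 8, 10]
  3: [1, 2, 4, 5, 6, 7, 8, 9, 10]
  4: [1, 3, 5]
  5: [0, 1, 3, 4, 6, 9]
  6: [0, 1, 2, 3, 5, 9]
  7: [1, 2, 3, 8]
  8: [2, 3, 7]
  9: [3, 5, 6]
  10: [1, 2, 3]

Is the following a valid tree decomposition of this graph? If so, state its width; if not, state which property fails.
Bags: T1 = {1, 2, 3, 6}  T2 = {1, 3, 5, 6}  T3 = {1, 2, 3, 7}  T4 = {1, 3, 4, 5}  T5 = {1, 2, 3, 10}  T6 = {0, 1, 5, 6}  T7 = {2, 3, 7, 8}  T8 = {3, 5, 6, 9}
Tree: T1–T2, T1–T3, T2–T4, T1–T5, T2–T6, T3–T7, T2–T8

Every vertex of G appears in some bag (union = {0, 1, 2, 3, 4, 5, 6, 7, 8, 9, 10}); every edge is covered by a bag; and for each vertex v the set of bags containing v is connected in the bag tree. The decomposition is therefore valid. The largest bag has 4 vertices, so the width is 3.

Yes; width 3.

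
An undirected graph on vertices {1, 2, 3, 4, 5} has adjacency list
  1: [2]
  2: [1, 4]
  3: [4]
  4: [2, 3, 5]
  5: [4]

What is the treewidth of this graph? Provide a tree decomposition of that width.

The largest bag has 2 vertices, giving width 1; this decomposition certifies tw(G) ≤ 1. Since G has at least one edge (e.g. 4–2), it is not an edgeless graph, so tw(G) ≥ 1. Hence tw(G) = 1 exactly.

Treewidth 1.
Bags: B1 = {2, 4}  B2 = {1, 2}  B3 = {4, 5}  B4 = {3, 4}
Tree: B1–B2, B1–B3, B3–B4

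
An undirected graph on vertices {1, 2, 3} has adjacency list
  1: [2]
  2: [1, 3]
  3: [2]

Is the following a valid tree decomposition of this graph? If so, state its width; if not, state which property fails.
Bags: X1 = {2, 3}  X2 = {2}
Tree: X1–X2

A tree decomposition must satisfy three properties: every vertex lies in some bag; for every edge, both endpoints lie together in some bag; and for every vertex, the bags containing it form a connected subtree. Here vertex 1 appears in no bag, so the decomposition is invalid.

No — vertex 1 appears in no bag.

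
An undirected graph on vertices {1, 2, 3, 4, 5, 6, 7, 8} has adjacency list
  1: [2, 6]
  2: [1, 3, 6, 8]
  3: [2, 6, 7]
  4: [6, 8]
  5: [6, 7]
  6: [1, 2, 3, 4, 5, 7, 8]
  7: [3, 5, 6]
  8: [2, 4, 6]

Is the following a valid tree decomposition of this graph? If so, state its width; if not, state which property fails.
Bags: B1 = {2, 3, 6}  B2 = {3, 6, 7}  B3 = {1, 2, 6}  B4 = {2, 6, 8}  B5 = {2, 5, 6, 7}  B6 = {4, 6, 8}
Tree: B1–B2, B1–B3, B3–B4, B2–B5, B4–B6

No — bags containing vertex 2 are not connected in the tree.

A tree decomposition must satisfy three properties: every vertex lies in some bag; for every edge, both endpoints lie together in some bag; and for every vertex, the bags containing it form a connected subtree. Here bags containing vertex 2 are not connected in the tree, so the decomposition is invalid.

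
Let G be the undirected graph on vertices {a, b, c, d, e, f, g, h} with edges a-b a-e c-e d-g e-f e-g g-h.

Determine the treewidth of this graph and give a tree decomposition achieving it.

Each bag holds 2 vertices, so the decomposition has width 1, which upper-bounds the treewidth. Any graph with an edge has treewidth ≥ 1, and G has the edge a–e. Therefore the treewidth is 1.

Treewidth 1.
One such decomposition:
Bags: B1 = {a, e}  B2 = {c, e}  B3 = {a, b}  B4 = {e, g}  B5 = {g, h}  B6 = {e, f}  B7 = {d, g}
Tree: B1–B2, B1–B3, B2–B4, B4–B5, B1–B6, B5–B7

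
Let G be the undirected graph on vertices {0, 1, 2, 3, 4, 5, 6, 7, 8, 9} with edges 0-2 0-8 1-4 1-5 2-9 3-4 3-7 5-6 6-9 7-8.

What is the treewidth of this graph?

A width-2 tree decomposition is:
Bags: B1 = {1, 3, 4}  B2 = {1, 3, 7}  B3 = {1, 7, 8}  B4 = {0, 1, 8}  B5 = {0, 1, 2}  B6 = {1, 2, 9}  B7 = {1, 6, 9}  B8 = {1, 5, 6}
Tree: B1–B2, B2–B3, B3–B4, B4–B5, B5–B6, B6–B7, B7–B8
The largest bag has 3 vertices, giving width 2; this decomposition certifies tw(G) ≤ 2. Since 1–4–3–7–8–0–2–9–6–5–1 is a cycle in G, G is not acyclic. Forests are exactly the graphs of treewidth ≤ 1, so tw(G) ≥ 2. The upper and lower bounds meet at 2, so that is the treewidth.

2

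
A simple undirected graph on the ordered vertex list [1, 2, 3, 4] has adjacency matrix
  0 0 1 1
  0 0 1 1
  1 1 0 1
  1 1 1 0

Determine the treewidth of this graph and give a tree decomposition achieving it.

Every bag has size at most 3, so the width is 3 − 1 = 2 and tw(G) ≤ 2. Conversely, {1, 3, 4} is a clique of size 3, and the vertices of any clique must share a bag in every tree decomposition; so some bag has ≥ 3 vertices and tw(G) ≥ 2. Combining the bounds, tw(G) = 2.

Treewidth 2.
One optimal decomposition is:
Bags: B1 = {1, 3, 4}  B2 = {2, 3, 4}
Tree: B1–B2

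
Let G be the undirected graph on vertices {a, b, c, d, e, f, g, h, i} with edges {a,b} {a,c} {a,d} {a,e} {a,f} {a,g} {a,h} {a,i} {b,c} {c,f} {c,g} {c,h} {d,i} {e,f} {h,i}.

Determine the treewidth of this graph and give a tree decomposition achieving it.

Every bag has size at most 3, so the width is 3 − 1 = 2 and tw(G) ≤ 2. On the other hand G contains the 3-clique {a, d, i}. A clique must lie in a single bag of any decomposition, so no decomposition can have width below 2. Combining the bounds, tw(G) = 2.

Treewidth 2.
One optimal decomposition is:
Bags: B1 = {a, h, i}  B2 = {a, c, h}  B3 = {a, c, f}  B4 = {a, e, f}  B5 = {a, b, c}  B6 = {a, c, g}  B7 = {a, d, i}
Tree: B1–B2, B2–B3, B3–B4, B3–B5, B2–B6, B1–B7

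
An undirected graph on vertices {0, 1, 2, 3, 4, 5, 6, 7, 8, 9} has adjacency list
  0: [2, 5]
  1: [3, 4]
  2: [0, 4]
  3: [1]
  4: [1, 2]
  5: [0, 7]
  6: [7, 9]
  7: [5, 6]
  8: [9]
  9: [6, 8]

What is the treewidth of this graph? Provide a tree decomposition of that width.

Treewidth 1.
Bags: B1 = {1, 3}  B2 = {1, 4}  B3 = {2, 4}  B4 = {0, 2}  B5 = {0, 5}  B6 = {5, 7}  B7 = {6, 7}  B8 = {6, 9}  B9 = {8, 9}
Tree: B1–B2, B2–B3, B3–B4, B4–B5, B5–B6, B6–B7, B7–B8, B8–B9

Each bag holds 2 vertices, so the decomposition has width 1, which upper-bounds the treewidth. G has an edge, so its treewidth is at least 1. Combining the bounds, tw(G) = 1.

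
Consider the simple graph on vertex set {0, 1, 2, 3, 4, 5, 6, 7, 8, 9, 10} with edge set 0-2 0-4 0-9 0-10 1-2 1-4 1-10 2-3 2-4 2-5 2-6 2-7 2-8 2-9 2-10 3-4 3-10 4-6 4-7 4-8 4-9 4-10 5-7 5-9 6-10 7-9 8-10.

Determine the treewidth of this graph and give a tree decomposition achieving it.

Each bag holds 4 vertices, so the decomposition has width 3, which upper-bounds the treewidth. Conversely, {0, 2, 4, 9} is a clique of size 4, and the vertices of any clique must share a bag in every tree decomposition; so some bag has ≥ 4 vertices and tw(G) ≥ 3. Therefore the treewidth is 3.

Treewidth 3.
One optimal decomposition is:
Bags: B1 = {0, 2, 4, 9}  B2 = {0, 2, 4, 10}  B3 = {2, 4, 7, 9}  B4 = {2, 4, 6, 10}  B5 = {2, 4, 8, 10}  B6 = {2, 5, 7, 9}  B7 = {1, 2, 4, 10}  B8 = {2, 3, 4, 10}
Tree: B1–B2, B1–B3, B2–B4, B2–B5, B3–B6, B4–B7, B2–B8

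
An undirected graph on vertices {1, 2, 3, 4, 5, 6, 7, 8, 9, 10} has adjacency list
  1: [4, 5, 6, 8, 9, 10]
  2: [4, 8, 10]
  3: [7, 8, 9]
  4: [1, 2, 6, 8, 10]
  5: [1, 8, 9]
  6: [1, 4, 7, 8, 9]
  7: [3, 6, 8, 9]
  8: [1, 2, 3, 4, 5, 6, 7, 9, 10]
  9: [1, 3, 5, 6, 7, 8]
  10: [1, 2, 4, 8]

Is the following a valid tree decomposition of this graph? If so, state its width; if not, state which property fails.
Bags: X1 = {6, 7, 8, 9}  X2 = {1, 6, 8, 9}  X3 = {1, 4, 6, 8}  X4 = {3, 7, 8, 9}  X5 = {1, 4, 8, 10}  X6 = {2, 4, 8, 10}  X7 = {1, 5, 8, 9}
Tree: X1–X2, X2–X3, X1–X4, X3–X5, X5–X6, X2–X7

Every vertex of G appears in some bag (union = {1, 2, 3, 4, 5, 6, 7, 8, 9, 10}); every edge is covered by a bag; and for each vertex v the set of bags containing v is connected in the bag tree. The decomposition is therefore valid. The largest bag has 4 vertices, so the width is 3.

Yes; width 3.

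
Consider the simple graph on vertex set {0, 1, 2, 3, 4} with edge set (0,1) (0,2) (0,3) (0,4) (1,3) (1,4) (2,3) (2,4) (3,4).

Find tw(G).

A width-3 tree decomposition is:
Bags: B1 = {0, 2, 3, 4}  B2 = {0, 1, 3, 4}
Tree: B1–B2
Every bag has size at most 4, so the width is 4 − 1 = 3 and tw(G) ≤ 3. For the lower bound, the 4 vertices {0, 1, 3, 4} are pairwise adjacent, and any tree decomposition puts a clique entirely inside one bag — forcing width ≥ 3. The upper and lower bounds meet at 3, so that is the treewidth.

3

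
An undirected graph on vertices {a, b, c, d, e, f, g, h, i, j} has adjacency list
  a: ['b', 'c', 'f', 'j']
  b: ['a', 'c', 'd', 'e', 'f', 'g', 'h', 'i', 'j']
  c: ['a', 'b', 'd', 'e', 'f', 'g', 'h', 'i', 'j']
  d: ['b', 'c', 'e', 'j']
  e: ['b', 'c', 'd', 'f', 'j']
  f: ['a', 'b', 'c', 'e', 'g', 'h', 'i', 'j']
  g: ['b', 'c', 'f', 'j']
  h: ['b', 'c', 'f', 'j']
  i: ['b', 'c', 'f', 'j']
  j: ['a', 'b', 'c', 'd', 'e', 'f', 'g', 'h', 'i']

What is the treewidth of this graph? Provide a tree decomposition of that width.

Treewidth 4.
One optimal decomposition is:
Bags: B1 = {a, b, c, f, j}  B2 = {b, c, f, g, j}  B3 = {b, c, e, f, j}  B4 = {b, c, f, i, j}  B5 = {b, c, f, h, j}  B6 = {b, c, d, e, j}
Tree: B1–B2, B2–B3, B1–B4, B3–B5, B3–B6

Each bag holds 5 vertices, so the decomposition has width 4, which upper-bounds the treewidth. For the lower bound, the 5 vertices {b, c, d, e, j} are pairwise adjacent, and any tree decomposition puts a clique entirely inside one bag — forcing width ≥ 4. Hence tw(G) = 4 exactly.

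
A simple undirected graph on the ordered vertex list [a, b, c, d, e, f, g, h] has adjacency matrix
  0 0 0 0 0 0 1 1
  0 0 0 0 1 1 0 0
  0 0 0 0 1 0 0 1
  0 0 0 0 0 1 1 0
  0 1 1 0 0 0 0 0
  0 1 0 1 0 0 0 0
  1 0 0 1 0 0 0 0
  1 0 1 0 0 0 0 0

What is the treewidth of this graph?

2

A width-2 tree decomposition is:
Bags: B1 = {d, f, g}  B2 = {a, f, g}  B3 = {a, f, h}  B4 = {c, f, h}  B5 = {c, e, f}  B6 = {b, e, f}
Tree: B1–B2, B2–B3, B3–B4, B4–B5, B5–B6
Every bag has size at most 3, so the width is 3 − 1 = 2 and tw(G) ≤ 2. The edges f–d–g–a–h–c–e–b–f form a cycle, so G is not a tree and its treewidth is at least 2. Combining the bounds, tw(G) = 2.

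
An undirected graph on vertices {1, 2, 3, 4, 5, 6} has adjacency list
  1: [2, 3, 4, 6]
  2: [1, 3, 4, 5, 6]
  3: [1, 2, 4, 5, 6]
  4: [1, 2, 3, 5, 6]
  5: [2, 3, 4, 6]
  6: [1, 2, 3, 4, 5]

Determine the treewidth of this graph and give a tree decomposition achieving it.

Treewidth 4.
Bags: B1 = {2, 3, 4, 5, 6}  B2 = {1, 2, 3, 4, 6}
Tree: B1–B2

The largest bag has 5 vertices, giving width 4; this decomposition certifies tw(G) ≤ 4. For the lower bound, the 5 vertices {1, 2, 3, 4, 6} are pairwise adjacent, and any tree decomposition puts a clique entirely inside one bag — forcing width ≥ 4. The upper and lower bounds meet at 4, so that is the treewidth.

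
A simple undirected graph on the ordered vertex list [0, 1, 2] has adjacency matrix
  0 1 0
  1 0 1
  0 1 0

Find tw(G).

1

A width-1 tree decomposition is:
Bags: B1 = {1, 2}  B2 = {0, 1}
Tree: B1–B2
Each bag holds 2 vertices, so the decomposition has width 1, which upper-bounds the treewidth. Any graph with an edge has treewidth ≥ 1, and G has the edge 2–1. The upper and lower bounds meet at 1, so that is the treewidth.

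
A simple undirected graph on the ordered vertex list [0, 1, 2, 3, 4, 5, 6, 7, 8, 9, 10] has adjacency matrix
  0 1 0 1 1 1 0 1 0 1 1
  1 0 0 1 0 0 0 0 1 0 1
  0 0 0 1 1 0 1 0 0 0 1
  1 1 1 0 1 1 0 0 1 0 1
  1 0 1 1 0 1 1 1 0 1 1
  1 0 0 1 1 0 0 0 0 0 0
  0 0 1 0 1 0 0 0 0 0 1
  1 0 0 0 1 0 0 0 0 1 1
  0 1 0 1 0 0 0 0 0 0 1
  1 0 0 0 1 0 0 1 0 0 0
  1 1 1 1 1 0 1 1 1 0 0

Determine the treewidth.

3

A width-3 tree decomposition is:
Bags: B1 = {0, 1, 3, 10}  B2 = {0, 3, 4, 10}  B3 = {1, 3, 8, 10}  B4 = {0, 3, 4, 5}  B5 = {2, 3, 4, 10}  B6 = {0, 4, 7, 10}  B7 = {0, 4, 7, 9}  B8 = {2, 4, 6, 10}
Tree: B1–B2, B1–B3, B2–B4, B2–B5, B2–B6, B6–B7, B5–B8
The largest bag has 4 vertices, giving width 3; this decomposition certifies tw(G) ≤ 3. Conversely, {1, 3, 8, 10} is a clique of size 4, and the vertices of any clique must share a bag in every tree decomposition; so some bag has ≥ 4 vertices and tw(G) ≥ 3. Therefore the treewidth is 3.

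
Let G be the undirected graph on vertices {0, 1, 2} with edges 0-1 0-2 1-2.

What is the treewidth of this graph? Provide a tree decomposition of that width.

Treewidth 2.
One such decomposition:
Bags: B1 = {0, 1, 2}
Tree: (single bag)

With just one bag of size 3, the width is 3 − 1 = 2, so tw(G) ≤ 2. For the lower bound, the 3 vertices {0, 1, 2} are pairwise adjacent, and any tree decomposition puts a clique entirely inside one bag — forcing width ≥ 2. Hence tw(G) = 2 exactly.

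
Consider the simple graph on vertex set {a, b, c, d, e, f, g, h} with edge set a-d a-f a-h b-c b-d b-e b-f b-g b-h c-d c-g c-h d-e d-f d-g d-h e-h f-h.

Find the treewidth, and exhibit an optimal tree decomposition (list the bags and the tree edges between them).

Treewidth 3.
One such decomposition:
Bags: B1 = {b, d, f, h}  B2 = {b, c, d, h}  B3 = {b, d, e, h}  B4 = {a, d, f, h}  B5 = {b, c, d, g}
Tree: B1–B2, B1–B3, B1–B4, B2–B5

Every bag has size at most 4, so the width is 4 − 1 = 3 and tw(G) ≤ 3. On the other hand G contains the 4-clique {b, c, d, g}. A clique must lie in a single bag of any decomposition, so no decomposition can have width below 3. Combining the bounds, tw(G) = 3.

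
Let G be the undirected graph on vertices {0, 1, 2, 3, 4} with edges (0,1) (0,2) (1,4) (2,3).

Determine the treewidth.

A width-1 tree decomposition is:
Bags: B1 = {1, 4}  B2 = {0, 1}  B3 = {0, 2}  B4 = {2, 3}
Tree: B1–B2, B2–B3, B3–B4
Each bag holds 2 vertices, so the decomposition has width 1, which upper-bounds the treewidth. G has an edge, so its treewidth is at least 1. Hence tw(G) = 1 exactly.

1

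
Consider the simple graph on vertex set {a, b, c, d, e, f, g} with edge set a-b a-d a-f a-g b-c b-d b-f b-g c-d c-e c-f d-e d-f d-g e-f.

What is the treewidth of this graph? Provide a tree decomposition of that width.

Every bag has size at most 4, so the width is 4 − 1 = 3 and tw(G) ≤ 3. Conversely, {a, b, d, g} is a clique of size 4, and the vertices of any clique must share a bag in every tree decomposition; so some bag has ≥ 4 vertices and tw(G) ≥ 3. Therefore the treewidth is 3.

Treewidth 3.
One such decomposition:
Bags: B1 = {b, c, d, f}  B2 = {c, d, e, f}  B3 = {a, b, d, f}  B4 = {a, b, d, g}
Tree: B1–B2, B1–B3, B3–B4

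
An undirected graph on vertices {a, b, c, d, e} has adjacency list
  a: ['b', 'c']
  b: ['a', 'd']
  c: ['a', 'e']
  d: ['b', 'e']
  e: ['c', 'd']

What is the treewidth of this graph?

A width-2 tree decomposition is:
Bags: B1 = {c, d, e}  B2 = {b, c, d}  B3 = {a, b, c}
Tree: B1–B2, B2–B3
The largest bag has 3 vertices, giving width 2; this decomposition certifies tw(G) ≤ 2. For the lower bound, G contains the cycle c–e–d–b–a–c, so G is not a forest; only forests have treewidth ≤ 1, hence tw(G) ≥ 2. Therefore the treewidth is 2.

2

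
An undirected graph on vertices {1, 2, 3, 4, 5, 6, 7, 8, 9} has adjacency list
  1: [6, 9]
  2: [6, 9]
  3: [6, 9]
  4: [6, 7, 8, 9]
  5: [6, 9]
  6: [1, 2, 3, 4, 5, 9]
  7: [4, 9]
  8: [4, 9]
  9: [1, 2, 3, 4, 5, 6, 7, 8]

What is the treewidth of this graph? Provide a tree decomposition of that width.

The largest bag has 3 vertices, giving width 2; this decomposition certifies tw(G) ≤ 2. Conversely, {4, 8, 9} is a clique of size 3, and the vertices of any clique must share a bag in every tree decomposition; so some bag has ≥ 3 vertices and tw(G) ≥ 2. Combining the bounds, tw(G) = 2.

Treewidth 2.
One such decomposition:
Bags: B1 = {4, 6, 9}  B2 = {2, 6, 9}  B3 = {4, 8, 9}  B4 = {1, 6, 9}  B5 = {3, 6, 9}  B6 = {5, 6, 9}  B7 = {4, 7, 9}
Tree: B1–B2, B1–B3, B2–B4, B1–B5, B5–B6, B3–B7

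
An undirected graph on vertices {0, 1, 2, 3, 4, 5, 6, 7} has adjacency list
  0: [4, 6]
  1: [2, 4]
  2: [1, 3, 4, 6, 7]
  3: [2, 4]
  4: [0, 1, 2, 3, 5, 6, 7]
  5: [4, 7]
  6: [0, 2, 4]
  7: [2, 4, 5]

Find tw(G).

A width-2 tree decomposition is:
Bags: B1 = {2, 3, 4}  B2 = {2, 4, 6}  B3 = {2, 4, 7}  B4 = {0, 4, 6}  B5 = {4, 5, 7}  B6 = {1, 2, 4}
Tree: B1–B2, B1–B3, B2–B4, B3–B5, B1–B6
The largest bag has 3 vertices, giving width 2; this decomposition certifies tw(G) ≤ 2. For the lower bound, the 3 vertices {0, 4, 6} are pairwise adjacent, and any tree decomposition puts a clique entirely inside one bag — forcing width ≥ 2. Therefore the treewidth is 2.

2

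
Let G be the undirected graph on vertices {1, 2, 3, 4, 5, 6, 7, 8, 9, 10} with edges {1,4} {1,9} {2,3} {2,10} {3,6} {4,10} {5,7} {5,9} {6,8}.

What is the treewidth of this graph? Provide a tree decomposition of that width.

Treewidth 1.
Bags: B1 = {5, 7}  B2 = {5, 9}  B3 = {1, 9}  B4 = {1, 4}  B5 = {4, 10}  B6 = {2, 10}  B7 = {2, 3}  B8 = {3, 6}  B9 = {6, 8}
Tree: B1–B2, B2–B3, B3–B4, B4–B5, B5–B6, B6–B7, B7–B8, B8–B9

Each bag holds 2 vertices, so the decomposition has width 1, which upper-bounds the treewidth. Any graph with an edge has treewidth ≥ 1, and G has the edge 7–5. Combining the bounds, tw(G) = 1.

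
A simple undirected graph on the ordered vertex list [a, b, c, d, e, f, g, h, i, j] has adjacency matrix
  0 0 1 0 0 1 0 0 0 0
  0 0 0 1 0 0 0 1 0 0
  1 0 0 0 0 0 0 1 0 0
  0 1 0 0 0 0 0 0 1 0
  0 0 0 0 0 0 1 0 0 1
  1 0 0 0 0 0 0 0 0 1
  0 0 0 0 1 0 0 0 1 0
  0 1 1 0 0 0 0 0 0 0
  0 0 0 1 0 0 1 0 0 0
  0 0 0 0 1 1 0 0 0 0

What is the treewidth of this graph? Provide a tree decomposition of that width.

Treewidth 2.
One such decomposition:
Bags: B1 = {b, d, h}  B2 = {d, h, i}  B3 = {g, h, i}  B4 = {e, g, h}  B5 = {e, h, j}  B6 = {f, h, j}  B7 = {a, f, h}  B8 = {a, c, h}
Tree: B1–B2, B2–B3, B3–B4, B4–B5, B5–B6, B6–B7, B7–B8

The largest bag has 3 vertices, giving width 2; this decomposition certifies tw(G) ≤ 2. For the lower bound, G contains the cycle h–b–d–i–g–e–j–f–a–c–h, so G is not a forest; only forests have treewidth ≤ 1, hence tw(G) ≥ 2. Therefore the treewidth is 2.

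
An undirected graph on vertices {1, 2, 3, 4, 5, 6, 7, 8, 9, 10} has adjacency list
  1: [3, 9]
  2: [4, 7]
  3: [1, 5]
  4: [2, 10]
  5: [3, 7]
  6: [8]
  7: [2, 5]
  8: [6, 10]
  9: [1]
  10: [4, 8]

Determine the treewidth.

1

A width-1 tree decomposition is:
Bags: B1 = {1, 9}  B2 = {1, 3}  B3 = {3, 5}  B4 = {5, 7}  B5 = {2, 7}  B6 = {2, 4}  B7 = {4, 10}  B8 = {8, 10}  B9 = {6, 8}
Tree: B1–B2, B2–B3, B3–B4, B4–B5, B5–B6, B6–B7, B7–B8, B8–B9
Each bag holds 2 vertices, so the decomposition has width 1, which upper-bounds the treewidth. Since G has at least one edge (e.g. 9–1), it is not an edgeless graph, so tw(G) ≥ 1. Therefore the treewidth is 1.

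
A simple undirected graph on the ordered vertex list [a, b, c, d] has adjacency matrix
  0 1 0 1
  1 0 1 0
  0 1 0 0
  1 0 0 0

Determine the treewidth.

1

A width-1 tree decomposition is:
Bags: B1 = {a, b}  B2 = {a, d}  B3 = {b, c}
Tree: B1–B2, B1–B3
The largest bag has 2 vertices, giving width 1; this decomposition certifies tw(G) ≤ 1. G has an edge, so its treewidth is at least 1. Hence tw(G) = 1 exactly.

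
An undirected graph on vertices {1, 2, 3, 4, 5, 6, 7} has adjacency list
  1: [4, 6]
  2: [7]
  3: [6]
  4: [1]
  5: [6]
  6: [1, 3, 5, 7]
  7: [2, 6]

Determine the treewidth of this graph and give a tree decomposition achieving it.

Every bag has size at most 2, so the width is 2 − 1 = 1 and tw(G) ≤ 1. Since G has at least one edge (e.g. 3–6), it is not an edgeless graph, so tw(G) ≥ 1. Hence tw(G) = 1 exactly.

Treewidth 1.
Bags: B1 = {3, 6}  B2 = {5, 6}  B3 = {1, 6}  B4 = {1, 4}  B5 = {6, 7}  B6 = {2, 7}
Tree: B1–B2, B2–B3, B3–B4, B3–B5, B5–B6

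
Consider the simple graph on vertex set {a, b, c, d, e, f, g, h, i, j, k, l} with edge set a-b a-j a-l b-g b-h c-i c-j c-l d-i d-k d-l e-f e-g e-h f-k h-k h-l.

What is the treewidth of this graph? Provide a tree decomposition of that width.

The largest bag has 4 vertices, giving width 3; this decomposition certifies tw(G) ≤ 3. For the lower bound: the 4 vertex sets {e,f,g}, {k}, {h}, {a,b,d,l} are disjoint, each induces a connected subgraph, and every pair is joined by at least one edge of G. Contracting each set to a single vertex therefore yields K_{4} as a minor, and since treewidth is minor-monotone, tw(G) ≥ tw(K_{4}) = 3. The upper and lower bounds meet at 3, so that is the treewidth.

Treewidth 3.
One such decomposition:
Bags: B1 = {e, f, g, k}  B2 = {e, g, h, k}  B3 = {b, g, h, k}  B4 = {b, d, h, k}  B5 = {b, d, h, l}  B6 = {a, b, d, l}  B7 = {a, d, i, l}  B8 = {a, c, i, l}  B9 = {a, c, i, j}
Tree: B1–B2, B2–B3, B3–B4, B4–B5, B5–B6, B6–B7, B7–B8, B8–B9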